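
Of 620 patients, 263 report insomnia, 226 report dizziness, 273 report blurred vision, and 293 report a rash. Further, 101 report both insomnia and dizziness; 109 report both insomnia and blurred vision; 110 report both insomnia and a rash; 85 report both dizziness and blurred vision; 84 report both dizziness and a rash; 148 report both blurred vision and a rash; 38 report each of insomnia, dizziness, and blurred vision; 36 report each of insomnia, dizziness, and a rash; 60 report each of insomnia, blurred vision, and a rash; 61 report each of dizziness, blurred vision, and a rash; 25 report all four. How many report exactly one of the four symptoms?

266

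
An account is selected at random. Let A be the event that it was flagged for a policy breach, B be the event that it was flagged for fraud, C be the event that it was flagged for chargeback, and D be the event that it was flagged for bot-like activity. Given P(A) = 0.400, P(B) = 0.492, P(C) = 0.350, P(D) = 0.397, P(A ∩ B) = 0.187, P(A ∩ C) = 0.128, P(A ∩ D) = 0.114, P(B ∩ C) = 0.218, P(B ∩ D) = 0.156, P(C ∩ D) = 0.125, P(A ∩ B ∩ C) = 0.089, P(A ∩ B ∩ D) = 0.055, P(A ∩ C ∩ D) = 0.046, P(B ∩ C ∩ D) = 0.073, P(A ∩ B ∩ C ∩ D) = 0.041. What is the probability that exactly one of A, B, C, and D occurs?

0.408

P(exactly one) = 0.400 + 0.492 + 0.350 + 0.397 − 2·0.187 − 2·0.128 − 2·0.114 − 2·0.218 − 2·0.156 − 2·0.125 + 3·0.089 + 3·0.055 + 3·0.046 + 3·0.073 − 4·0.041 = 0.408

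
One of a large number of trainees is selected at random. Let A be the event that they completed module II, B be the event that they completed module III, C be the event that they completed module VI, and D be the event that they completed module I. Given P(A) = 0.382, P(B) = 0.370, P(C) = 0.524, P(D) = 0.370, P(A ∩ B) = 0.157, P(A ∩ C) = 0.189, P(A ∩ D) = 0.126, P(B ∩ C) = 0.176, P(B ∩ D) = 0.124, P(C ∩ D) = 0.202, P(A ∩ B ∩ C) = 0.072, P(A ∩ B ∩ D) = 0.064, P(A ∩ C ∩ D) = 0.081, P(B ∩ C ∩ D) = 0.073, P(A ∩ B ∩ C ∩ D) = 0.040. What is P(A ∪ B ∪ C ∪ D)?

0.922

By inclusion–exclusion:
P(A ∪ B ∪ C ∪ D) = 0.382 + 0.370 + 0.524 + 0.370 − 0.157 − 0.189 − 0.126 − 0.176 − 0.124 − 0.202 + 0.072 + 0.064 + 0.081 + 0.073 − 0.040 = 0.922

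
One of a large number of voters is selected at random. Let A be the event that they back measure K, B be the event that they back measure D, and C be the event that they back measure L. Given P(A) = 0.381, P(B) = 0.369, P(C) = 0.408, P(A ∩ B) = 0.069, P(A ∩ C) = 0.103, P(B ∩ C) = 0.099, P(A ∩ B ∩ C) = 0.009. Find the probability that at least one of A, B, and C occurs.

0.896

Inclusion–exclusion gives
P(A ∪ B ∪ C) = 0.381 + 0.369 + 0.408 − 0.069 − 0.103 − 0.099 + 0.009 = 0.896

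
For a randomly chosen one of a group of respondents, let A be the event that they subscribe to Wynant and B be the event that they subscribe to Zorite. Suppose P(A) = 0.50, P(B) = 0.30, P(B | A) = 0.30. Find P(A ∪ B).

P(A ∩ B) = P(A)·P(B|A) = 0.50 × 0.30 = 0.15
By inclusion-exclusion,
P(A ∪ B) = 0.50 + 0.30 − 0.15 = 0.65

0.65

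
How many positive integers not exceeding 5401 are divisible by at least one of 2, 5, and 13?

⌊5401/2⌋ + ⌊5401/5⌋ + ⌊5401/13⌋ − ⌊5401/10⌋ − ⌊5401/26⌋ − ⌊5401/65⌋ + ⌊5401/130⌋ = 2700 + 1080 + 415 − 540 − 207 − 83 + 41 = 3406

3406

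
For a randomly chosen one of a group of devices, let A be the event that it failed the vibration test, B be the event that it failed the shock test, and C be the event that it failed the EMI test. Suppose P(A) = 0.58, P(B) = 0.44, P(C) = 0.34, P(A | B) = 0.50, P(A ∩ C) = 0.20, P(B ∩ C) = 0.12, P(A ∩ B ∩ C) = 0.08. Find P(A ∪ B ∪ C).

0.90

P(A ∩ B) = P(B)·P(A|B) = 0.44 × 0.50 = 0.22
By inclusion–exclusion:
P(A ∪ B ∪ C) = 0.58 + 0.44 + 0.34 − 0.22 − 0.20 − 0.12 + 0.08 = 0.90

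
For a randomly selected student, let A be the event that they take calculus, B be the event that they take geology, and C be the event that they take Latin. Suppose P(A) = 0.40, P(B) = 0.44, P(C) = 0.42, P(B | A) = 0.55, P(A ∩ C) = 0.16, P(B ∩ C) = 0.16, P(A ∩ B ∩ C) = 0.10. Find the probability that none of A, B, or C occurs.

P(A ∩ B) = P(A)·P(B|A) = 0.40 × 0.55 = 0.22
Apply inclusion-exclusion:
P(A ∪ B ∪ C) = 0.40 + 0.44 + 0.42 − 0.22 − 0.16 − 0.16 + 0.10 = 0.82
P(none) = 1 − 0.82 = 0.18

0.18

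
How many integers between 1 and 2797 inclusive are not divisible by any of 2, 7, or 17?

1129

By inclusion–exclusion:
⌊2797/2⌋ + ⌊2797/7⌋ + ⌊2797/17⌋ − ⌊2797/14⌋ − ⌊2797/34⌋ − ⌊2797/119⌋ + ⌊2797/238⌋ = 1398 + 399 + 164 − 199 − 82 − 23 + 11 = 1668
2797 − 1668 = 1129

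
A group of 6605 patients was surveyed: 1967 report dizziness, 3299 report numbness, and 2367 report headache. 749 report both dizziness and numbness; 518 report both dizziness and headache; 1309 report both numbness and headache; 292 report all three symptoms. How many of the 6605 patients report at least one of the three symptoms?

|at least one| = 1967 + 3299 + 2367 − 749 − 518 − 1309 + 292 = 5349

5349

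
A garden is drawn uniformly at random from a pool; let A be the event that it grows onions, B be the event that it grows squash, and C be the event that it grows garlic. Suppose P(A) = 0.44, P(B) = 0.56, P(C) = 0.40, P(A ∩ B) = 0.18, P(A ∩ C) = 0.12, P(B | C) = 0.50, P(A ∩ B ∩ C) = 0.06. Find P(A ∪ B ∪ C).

0.96

P(B ∩ C) = P(C)·P(B|C) = 0.40 × 0.50 = 0.20
Apply inclusion-exclusion:
P(A ∪ B ∪ C) = 0.44 + 0.56 + 0.40 − 0.18 − 0.12 − 0.20 + 0.06 = 0.96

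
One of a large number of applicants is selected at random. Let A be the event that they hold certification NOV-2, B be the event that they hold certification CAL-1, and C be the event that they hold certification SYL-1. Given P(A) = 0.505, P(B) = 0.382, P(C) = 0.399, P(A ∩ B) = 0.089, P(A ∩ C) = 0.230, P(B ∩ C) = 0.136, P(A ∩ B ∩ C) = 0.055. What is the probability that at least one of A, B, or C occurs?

0.886

P(A ∪ B ∪ C) = 0.505 + 0.382 + 0.399 − 0.089 − 0.230 − 0.136 + 0.055 = 0.886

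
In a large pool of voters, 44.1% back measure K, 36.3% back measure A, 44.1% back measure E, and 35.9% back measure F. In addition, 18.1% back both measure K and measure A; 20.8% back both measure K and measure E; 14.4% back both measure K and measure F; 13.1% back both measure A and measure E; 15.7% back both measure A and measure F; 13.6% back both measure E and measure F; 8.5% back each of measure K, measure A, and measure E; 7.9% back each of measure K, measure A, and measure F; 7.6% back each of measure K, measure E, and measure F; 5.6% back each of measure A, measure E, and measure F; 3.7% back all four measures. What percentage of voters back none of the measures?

By inclusion–exclusion:
P(at least one) = 44.1 + 36.3 + 44.1 + 35.9 − 18.1 − 20.8 − 14.4 − 13.1 − 15.7 − 13.6 + 8.5 + 7.9 + 7.6 + 5.6 − 3.7 = 90.6%
P(none) = 100% − 90.6% = 9.4%

9.4%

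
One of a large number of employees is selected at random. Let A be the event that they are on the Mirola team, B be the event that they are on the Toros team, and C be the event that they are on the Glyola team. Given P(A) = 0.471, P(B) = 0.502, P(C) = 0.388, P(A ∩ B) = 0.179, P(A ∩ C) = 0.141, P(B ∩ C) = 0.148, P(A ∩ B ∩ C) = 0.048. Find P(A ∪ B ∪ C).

0.941

P(A ∪ B ∪ C) = 0.471 + 0.502 + 0.388 − 0.179 − 0.141 − 0.148 + 0.048 = 0.941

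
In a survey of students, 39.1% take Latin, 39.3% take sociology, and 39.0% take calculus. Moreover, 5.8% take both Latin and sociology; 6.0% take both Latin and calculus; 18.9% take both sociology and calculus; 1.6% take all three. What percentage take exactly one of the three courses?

Using the inclusion–exclusion count for exactly one event:
P(exactly one) = 39.1 + 39.3 + 39.0 − 2·5.8 − 2·6.0 − 2·18.9 + 3·1.6 = 60.8%

60.8%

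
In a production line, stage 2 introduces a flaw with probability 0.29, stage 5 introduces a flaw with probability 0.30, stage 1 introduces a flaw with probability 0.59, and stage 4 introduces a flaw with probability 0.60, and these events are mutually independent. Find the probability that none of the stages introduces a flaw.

P(none) = (1 − 0.29) × (1 − 0.30) × (1 − 0.59) × (1 − 0.60) = 0.71 × 0.70 × 0.41 × 0.40 = 0.081508

0.081508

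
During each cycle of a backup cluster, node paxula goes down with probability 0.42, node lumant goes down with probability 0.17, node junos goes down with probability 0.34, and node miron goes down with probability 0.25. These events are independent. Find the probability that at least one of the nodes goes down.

P(none) = (1 − 0.42) × (1 − 0.17) × (1 − 0.34) × (1 − 0.25) = 0.58 × 0.83 × 0.66 × 0.75 = 0.238293
P(at least one) = 1 − 0.238293 = 0.761707

0.761707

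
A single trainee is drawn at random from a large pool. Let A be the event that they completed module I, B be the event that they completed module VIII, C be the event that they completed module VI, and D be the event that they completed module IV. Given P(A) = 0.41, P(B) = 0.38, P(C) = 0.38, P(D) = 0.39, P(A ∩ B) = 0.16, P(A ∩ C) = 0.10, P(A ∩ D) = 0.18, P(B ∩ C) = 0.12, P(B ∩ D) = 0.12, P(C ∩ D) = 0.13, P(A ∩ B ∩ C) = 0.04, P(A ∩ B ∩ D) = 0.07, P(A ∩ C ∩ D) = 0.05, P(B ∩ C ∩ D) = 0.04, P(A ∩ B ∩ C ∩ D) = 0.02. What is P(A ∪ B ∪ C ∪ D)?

0.93

P(A ∪ B ∪ C ∪ D) = 0.41 + 0.38 + 0.38 + 0.39 − 0.16 − 0.10 − 0.18 − 0.12 − 0.12 − 0.13 + 0.04 + 0.07 + 0.05 + 0.04 − 0.02 = 0.93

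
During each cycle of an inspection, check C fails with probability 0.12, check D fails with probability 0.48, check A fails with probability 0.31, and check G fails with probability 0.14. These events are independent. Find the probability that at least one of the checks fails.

0.72846016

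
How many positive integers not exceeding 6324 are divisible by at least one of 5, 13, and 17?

By inclusion–exclusion:
⌊6324/5⌋ + ⌊6324/13⌋ + ⌊6324/17⌋ − ⌊6324/65⌋ − ⌊6324/85⌋ − ⌊6324/221⌋ + ⌊6324/1105⌋ = 1264 + 486 + 372 − 97 − 74 − 28 + 5 = 1928

1928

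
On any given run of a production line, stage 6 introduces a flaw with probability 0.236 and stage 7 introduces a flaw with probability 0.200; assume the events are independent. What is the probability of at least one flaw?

0.3888

Since the events are independent, P(none) is the product of the individual non-occurrence probabilities.
P(none) = (1 − 0.236) × (1 − 0.200) = 0.764 × 0.800 = 0.6112
P(at least one) = 1 − 0.6112 = 0.3888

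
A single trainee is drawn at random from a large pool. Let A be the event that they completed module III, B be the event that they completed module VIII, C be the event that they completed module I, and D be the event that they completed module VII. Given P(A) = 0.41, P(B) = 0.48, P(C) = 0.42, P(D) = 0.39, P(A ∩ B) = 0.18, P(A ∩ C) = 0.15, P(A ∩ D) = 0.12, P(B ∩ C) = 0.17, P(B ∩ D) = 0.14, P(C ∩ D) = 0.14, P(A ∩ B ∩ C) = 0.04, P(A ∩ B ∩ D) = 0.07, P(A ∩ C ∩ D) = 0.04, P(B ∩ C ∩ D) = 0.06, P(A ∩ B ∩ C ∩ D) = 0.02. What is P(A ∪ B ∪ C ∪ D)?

By inclusion-exclusion,
P(A ∪ B ∪ C ∪ D) = 0.41 + 0.48 + 0.42 + 0.39 − 0.18 − 0.15 − 0.12 − 0.17 − 0.14 − 0.14 + 0.04 + 0.07 + 0.04 + 0.06 − 0.02 = 0.99

0.99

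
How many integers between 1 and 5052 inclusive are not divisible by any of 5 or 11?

floor(5052/5) + floor(5052/11) − floor(5052/55) = 1010 + 459 − 91 = 1378
5052 − 1378 = 3674

3674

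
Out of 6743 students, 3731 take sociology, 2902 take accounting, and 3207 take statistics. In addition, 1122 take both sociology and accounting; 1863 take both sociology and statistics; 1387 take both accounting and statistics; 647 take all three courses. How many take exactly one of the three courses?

3037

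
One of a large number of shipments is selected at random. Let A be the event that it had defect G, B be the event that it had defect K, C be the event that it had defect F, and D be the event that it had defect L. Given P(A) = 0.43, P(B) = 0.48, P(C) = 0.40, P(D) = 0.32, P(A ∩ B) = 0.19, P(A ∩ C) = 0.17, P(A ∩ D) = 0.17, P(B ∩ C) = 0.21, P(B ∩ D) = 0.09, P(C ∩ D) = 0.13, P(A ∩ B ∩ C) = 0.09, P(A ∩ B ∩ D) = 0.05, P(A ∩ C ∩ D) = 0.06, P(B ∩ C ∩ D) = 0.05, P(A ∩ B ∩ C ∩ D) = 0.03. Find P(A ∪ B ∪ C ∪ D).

0.89

By inclusion–exclusion:
P(A ∪ B ∪ C ∪ D) = 0.43 + 0.48 + 0.40 + 0.32 − 0.19 − 0.17 − 0.17 − 0.21 − 0.09 − 0.13 + 0.09 + 0.05 + 0.06 + 0.05 − 0.03 = 0.89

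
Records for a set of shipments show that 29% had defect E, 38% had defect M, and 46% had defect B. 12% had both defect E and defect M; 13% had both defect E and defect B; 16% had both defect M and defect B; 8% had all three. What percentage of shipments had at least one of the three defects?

80%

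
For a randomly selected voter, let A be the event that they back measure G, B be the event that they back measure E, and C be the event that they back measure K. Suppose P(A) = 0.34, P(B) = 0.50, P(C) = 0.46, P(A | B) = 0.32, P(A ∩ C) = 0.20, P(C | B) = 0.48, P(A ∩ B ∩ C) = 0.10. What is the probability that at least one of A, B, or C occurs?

0.80

P(A ∩ B) = P(B)·P(A|B) = 0.50 × 0.32 = 0.16
P(B ∩ C) = P(B)·P(C|B) = 0.50 × 0.48 = 0.24
By inclusion–exclusion:
P(A ∪ B ∪ C) = 0.34 + 0.50 + 0.46 − 0.16 − 0.20 − 0.24 + 0.10 = 0.80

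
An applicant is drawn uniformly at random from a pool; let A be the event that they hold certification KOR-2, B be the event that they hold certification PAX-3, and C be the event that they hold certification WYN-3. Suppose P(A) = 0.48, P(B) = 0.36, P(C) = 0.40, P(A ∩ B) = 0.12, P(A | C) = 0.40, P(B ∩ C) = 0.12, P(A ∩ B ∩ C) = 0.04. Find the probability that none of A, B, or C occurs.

P(A ∩ C) = P(C)·P(A|C) = 0.40 × 0.40 = 0.16
P(A ∪ B ∪ C) = 0.48 + 0.36 + 0.40 − 0.12 − 0.16 − 0.12 + 0.04 = 0.88
P(none) = 1 − 0.88 = 0.12

0.12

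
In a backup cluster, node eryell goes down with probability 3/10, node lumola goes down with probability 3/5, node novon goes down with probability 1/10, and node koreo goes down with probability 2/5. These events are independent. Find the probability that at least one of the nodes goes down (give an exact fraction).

1061/1250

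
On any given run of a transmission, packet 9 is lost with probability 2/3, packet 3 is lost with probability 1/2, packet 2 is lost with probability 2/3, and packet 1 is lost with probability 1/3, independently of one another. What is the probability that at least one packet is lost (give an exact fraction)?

26/27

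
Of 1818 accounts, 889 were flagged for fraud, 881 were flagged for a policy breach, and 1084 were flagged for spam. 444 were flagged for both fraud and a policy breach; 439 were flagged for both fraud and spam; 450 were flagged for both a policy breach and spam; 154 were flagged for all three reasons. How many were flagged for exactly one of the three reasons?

Using the inclusion–exclusion count for exactly one event:
|exactly one| = 889 + 881 + 1084 − 2·444 − 2·439 − 2·450 + 3·154 = 650

650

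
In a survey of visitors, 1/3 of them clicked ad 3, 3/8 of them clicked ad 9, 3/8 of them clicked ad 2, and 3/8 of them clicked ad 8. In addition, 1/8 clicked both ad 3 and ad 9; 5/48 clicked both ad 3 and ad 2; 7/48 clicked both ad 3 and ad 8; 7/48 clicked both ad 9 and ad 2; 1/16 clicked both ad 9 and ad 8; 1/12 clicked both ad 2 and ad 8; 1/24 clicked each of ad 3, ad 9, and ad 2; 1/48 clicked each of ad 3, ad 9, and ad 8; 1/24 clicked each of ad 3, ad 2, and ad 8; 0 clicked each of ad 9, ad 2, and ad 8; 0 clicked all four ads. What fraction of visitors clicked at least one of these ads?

43/48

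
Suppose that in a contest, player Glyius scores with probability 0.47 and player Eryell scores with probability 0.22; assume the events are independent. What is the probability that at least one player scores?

0.5866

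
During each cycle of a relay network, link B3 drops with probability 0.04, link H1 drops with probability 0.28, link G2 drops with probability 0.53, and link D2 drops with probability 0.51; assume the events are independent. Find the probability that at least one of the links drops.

P(none) = (1 − 0.04) × (1 − 0.28) × (1 − 0.53) × (1 − 0.51) = 0.96 × 0.72 × 0.47 × 0.49 = 0.15918336
P(at least one) = 1 − 0.15918336 = 0.84081664

0.84081664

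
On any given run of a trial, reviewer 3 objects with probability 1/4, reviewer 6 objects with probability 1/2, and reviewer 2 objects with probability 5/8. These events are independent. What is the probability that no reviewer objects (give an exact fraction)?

P(none) = (1 − 1/4) × (1 − 1/2) × (1 − 5/8) = 3/4 × 1/2 × 3/8 = 9/64

9/64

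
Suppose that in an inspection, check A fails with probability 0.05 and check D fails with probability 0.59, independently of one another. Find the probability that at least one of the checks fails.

0.6105

P(none) = (1 − 0.05) × (1 − 0.59) = 0.95 × 0.41 = 0.3895
P(at least one) = 1 − 0.3895 = 0.6105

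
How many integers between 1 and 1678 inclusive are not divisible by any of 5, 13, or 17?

335 + 129 + 98 − 25 − 19 − 7 + 1 = 512
1678 − 512 = 1166

1166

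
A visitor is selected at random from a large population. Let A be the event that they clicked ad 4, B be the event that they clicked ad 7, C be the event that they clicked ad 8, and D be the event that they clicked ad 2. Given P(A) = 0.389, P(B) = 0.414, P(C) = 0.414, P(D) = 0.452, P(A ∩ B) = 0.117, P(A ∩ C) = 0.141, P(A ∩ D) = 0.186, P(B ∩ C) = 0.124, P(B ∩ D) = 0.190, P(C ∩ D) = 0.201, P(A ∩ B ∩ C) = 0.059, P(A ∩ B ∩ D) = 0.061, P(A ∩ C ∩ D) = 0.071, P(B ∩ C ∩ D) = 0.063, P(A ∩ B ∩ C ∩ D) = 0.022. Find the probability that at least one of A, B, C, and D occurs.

P(A ∪ B ∪ C ∪ D) = 0.389 + 0.414 + 0.414 + 0.452 − 0.117 − 0.141 − 0.186 − 0.124 − 0.190 − 0.201 + 0.059 + 0.061 + 0.071 + 0.063 − 0.022 = 0.942

0.942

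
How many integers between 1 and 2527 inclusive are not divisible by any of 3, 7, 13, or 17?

floor(2527/3) + floor(2527/7) + floor(2527/13) + floor(2527/17) − floor(2527/21) − floor(2527/39) − floor(2527/51) − floor(2527/91) − floor(2527/119) − floor(2527/221) + floor(2527/273) + floor(2527/357) + floor(2527/663) + floor(2527/1547) − floor(2527/4641) = 842 + 361 + 194 + 148 − 120 − 64 − 49 − 27 − 21 − 11 + 9 + 7 + 3 + 1 − 0 = 1273
2527 − 1273 = 1254

1254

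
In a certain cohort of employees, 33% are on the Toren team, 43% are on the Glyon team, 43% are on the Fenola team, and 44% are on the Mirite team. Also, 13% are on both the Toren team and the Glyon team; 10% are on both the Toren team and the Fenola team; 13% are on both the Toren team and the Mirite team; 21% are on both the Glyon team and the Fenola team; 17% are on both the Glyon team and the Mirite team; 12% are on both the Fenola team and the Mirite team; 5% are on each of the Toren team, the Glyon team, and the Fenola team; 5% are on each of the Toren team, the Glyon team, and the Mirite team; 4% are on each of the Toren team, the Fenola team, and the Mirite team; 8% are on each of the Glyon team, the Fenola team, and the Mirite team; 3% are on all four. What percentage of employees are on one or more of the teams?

96%

Inclusion–exclusion gives
P(at least one) = 33 + 43 + 43 + 44 − 13 − 10 − 13 − 21 − 17 − 12 + 5 + 5 + 4 + 8 − 3 = 96%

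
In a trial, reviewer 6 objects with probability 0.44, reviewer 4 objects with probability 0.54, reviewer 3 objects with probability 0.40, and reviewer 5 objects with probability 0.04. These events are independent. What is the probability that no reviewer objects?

0.1483776

P(none) = (1 − 0.44) × (1 − 0.54) × (1 − 0.40) × (1 − 0.04) = 0.56 × 0.46 × 0.60 × 0.96 = 0.1483776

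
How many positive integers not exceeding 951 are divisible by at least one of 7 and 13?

198

By inclusion–exclusion:
floor(951/7) + floor(951/13) − floor(951/91) = 135 + 73 − 10 = 198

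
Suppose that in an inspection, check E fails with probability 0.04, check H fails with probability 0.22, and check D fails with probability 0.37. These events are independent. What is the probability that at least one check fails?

P(none) = (1 − 0.04) × (1 − 0.22) × (1 − 0.37) = 0.96 × 0.78 × 0.63 = 0.471744
P(at least one) = 1 − 0.471744 = 0.528256

0.528256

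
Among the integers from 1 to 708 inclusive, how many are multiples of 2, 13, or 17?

400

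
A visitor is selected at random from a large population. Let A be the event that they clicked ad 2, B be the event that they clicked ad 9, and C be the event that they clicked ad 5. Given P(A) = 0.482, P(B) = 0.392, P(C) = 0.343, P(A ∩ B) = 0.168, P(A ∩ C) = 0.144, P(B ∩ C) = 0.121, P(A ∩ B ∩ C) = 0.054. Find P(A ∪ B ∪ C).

By inclusion–exclusion:
P(A ∪ B ∪ C) = 0.482 + 0.392 + 0.343 − 0.168 − 0.144 − 0.121 + 0.054 = 0.838

0.838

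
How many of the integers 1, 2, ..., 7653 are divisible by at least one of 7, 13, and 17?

By inclusion–exclusion:
1093 + 588 + 450 − 84 − 64 − 34 + 4 = 1953

1953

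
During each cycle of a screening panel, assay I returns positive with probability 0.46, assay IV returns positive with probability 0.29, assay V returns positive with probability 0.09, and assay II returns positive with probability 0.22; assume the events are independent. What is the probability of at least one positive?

Since the events are independent, P(none) is the product of the individual non-occurrence probabilities.
P(none) = (1 − 0.46) × (1 − 0.29) × (1 − 0.09) × (1 − 0.22) = 0.54 × 0.71 × 0.91 × 0.78 = 0.27213732
P(at least one) = 1 − 0.27213732 = 0.72786268

0.72786268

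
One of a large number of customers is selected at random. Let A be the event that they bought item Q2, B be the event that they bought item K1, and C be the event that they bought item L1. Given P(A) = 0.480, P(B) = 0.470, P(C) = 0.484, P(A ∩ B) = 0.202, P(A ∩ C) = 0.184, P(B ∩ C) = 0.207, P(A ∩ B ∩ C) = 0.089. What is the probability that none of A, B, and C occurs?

0.070

P(A ∪ B ∪ C) = 0.480 + 0.470 + 0.484 − 0.202 − 0.184 − 0.207 + 0.089 = 0.930
P(none) = 1 − 0.930 = 0.070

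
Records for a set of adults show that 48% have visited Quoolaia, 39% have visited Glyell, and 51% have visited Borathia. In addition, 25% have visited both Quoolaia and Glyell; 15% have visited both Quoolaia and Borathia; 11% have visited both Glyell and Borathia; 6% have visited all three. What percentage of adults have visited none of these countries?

By inclusion–exclusion:
P(≥1) = 48 + 39 + 51 − 25 − 15 − 11 + 6 = 93%
P(none) = 100% − 93% = 7%

7%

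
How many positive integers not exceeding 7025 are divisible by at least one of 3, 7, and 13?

3318

2341 + 1003 + 540 − 334 − 180 − 77 + 25 = 3318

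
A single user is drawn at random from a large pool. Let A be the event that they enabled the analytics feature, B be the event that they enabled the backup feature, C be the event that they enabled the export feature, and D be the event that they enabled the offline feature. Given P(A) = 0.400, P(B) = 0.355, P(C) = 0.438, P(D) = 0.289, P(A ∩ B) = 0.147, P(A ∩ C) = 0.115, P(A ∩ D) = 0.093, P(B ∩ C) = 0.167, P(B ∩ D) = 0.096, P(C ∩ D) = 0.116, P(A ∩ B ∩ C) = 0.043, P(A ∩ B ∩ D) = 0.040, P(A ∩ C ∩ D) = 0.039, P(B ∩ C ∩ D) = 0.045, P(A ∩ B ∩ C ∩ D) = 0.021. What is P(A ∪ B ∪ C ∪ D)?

0.894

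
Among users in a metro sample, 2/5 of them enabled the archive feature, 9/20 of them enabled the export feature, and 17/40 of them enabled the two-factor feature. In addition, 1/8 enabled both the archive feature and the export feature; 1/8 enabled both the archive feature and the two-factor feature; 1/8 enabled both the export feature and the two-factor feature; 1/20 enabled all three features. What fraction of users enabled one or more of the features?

19/20

P(union) = 2/5 + 9/20 + 17/40 − 1/8 − 1/8 − 1/8 + 1/20 = 19/20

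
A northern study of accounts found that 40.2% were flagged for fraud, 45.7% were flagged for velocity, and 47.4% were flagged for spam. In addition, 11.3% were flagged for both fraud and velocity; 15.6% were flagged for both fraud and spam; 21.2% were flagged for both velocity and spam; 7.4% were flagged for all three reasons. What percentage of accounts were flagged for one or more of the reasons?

92.6%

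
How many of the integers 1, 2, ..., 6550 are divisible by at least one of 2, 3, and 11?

3275 + 2183 + 595 − 1091 − 297 − 198 + 99 = 4566

4566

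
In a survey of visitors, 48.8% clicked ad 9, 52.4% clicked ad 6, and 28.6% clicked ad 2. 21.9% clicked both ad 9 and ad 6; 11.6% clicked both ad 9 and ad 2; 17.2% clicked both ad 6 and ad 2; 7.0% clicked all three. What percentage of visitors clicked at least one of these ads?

86.1%

P(union) = 48.8 + 52.4 + 28.6 − 21.9 − 11.6 − 17.2 + 7.0 = 86.1%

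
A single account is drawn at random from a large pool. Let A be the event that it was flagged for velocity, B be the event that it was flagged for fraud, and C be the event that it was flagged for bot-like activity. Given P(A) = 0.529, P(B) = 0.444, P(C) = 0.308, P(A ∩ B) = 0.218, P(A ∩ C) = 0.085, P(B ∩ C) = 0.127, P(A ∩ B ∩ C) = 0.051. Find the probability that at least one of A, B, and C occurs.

0.902

P(A ∪ B ∪ C) = 0.529 + 0.444 + 0.308 − 0.218 − 0.085 − 0.127 + 0.051 = 0.902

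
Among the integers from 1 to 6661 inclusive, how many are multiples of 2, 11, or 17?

Inclusion–exclusion gives
⌊6661/2⌋ + ⌊6661/11⌋ + ⌊6661/17⌋ − ⌊6661/22⌋ − ⌊6661/34⌋ − ⌊6661/187⌋ + ⌊6661/374⌋ = 3330 + 605 + 391 − 302 − 195 − 35 + 17 = 3811

3811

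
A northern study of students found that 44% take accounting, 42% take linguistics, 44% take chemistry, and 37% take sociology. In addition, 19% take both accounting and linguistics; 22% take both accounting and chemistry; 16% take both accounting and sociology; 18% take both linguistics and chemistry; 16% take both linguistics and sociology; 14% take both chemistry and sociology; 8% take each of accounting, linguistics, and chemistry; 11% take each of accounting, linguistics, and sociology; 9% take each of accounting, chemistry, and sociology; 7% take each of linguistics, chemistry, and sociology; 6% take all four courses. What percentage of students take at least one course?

91%

P(union) = 44 + 42 + 44 + 37 − 19 − 22 − 16 − 18 − 16 − 14 + 8 + 11 + 9 + 7 − 6 = 91%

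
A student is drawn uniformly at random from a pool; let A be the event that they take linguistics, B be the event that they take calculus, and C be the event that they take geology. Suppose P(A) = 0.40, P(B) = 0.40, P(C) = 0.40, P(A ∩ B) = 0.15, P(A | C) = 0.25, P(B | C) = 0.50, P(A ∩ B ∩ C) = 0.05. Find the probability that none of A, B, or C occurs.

P(A ∩ C) = P(C)·P(A|C) = 0.40 × 0.25 = 0.10
P(B ∩ C) = P(C)·P(B|C) = 0.40 × 0.50 = 0.20
Using inclusion–exclusion:
P(A ∪ B ∪ C) = 0.40 + 0.40 + 0.40 − 0.15 − 0.10 − 0.20 + 0.05 = 0.80
P(none) = 1 − 0.80 = 0.20

0.20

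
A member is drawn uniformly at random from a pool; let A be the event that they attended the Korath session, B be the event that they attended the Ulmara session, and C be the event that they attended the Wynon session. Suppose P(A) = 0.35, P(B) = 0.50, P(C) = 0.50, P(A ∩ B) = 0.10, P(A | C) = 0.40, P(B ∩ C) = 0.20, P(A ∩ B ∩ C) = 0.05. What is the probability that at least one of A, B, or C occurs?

P(A ∩ C) = P(C)·P(A|C) = 0.50 × 0.40 = 0.20
P(A ∪ B ∪ C) = 0.35 + 0.50 + 0.50 − 0.10 − 0.20 − 0.20 + 0.05 = 0.90

0.90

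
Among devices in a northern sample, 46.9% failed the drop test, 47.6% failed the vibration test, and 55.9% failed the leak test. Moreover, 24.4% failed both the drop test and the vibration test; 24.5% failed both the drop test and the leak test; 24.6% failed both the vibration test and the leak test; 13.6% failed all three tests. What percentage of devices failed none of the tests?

9.5%

By inclusion–exclusion:
P(≥1) = 46.9 + 47.6 + 55.9 − 24.4 − 24.5 − 24.6 + 13.6 = 90.5%
P(none) = 100% − 90.5% = 9.5%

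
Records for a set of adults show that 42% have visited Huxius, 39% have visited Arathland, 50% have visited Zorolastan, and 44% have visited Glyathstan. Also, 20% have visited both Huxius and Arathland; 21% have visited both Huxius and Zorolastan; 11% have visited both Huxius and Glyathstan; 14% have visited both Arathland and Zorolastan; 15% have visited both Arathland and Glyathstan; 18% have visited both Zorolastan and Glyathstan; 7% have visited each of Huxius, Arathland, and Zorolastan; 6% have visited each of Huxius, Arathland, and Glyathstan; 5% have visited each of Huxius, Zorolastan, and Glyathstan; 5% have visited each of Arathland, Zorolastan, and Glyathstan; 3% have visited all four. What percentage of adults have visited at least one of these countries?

96%

Using inclusion–exclusion:
P(≥1) = 42 + 39 + 50 + 44 − 20 − 21 − 11 − 14 − 15 − 18 + 7 + 6 + 5 + 5 − 3 = 96%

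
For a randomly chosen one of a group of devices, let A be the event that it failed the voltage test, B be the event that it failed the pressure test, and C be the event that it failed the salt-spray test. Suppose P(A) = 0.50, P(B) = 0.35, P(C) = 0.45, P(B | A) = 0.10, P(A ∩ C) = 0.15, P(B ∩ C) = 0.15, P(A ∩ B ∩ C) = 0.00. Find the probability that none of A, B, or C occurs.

P(A ∩ B) = P(A)·P(B|A) = 0.50 × 0.10 = 0.05
Inclusion–exclusion gives
P(A ∪ B ∪ C) = 0.50 + 0.35 + 0.45 − 0.05 − 0.15 − 0.15 + 0.00 = 0.95
P(none) = 1 − 0.95 = 0.05

0.05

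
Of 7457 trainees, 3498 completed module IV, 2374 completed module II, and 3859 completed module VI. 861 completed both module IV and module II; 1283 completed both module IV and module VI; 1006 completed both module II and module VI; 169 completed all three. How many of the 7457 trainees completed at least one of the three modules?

Using inclusion–exclusion:
N(≥1) = 3498 + 2374 + 3859 − 861 − 1283 − 1006 + 169 = 6750

6750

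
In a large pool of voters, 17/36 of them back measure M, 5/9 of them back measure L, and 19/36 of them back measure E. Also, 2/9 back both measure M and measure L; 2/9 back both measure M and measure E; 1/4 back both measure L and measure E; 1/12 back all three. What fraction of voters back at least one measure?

17/18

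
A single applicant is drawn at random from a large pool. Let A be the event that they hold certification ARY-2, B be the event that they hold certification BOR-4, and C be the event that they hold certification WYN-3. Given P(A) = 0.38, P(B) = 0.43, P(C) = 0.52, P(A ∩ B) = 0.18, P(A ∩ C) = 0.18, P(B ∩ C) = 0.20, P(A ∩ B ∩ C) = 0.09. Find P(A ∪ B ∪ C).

P(A ∪ B ∪ C) = 0.38 + 0.43 + 0.52 − 0.18 − 0.18 − 0.20 + 0.09 = 0.86

0.86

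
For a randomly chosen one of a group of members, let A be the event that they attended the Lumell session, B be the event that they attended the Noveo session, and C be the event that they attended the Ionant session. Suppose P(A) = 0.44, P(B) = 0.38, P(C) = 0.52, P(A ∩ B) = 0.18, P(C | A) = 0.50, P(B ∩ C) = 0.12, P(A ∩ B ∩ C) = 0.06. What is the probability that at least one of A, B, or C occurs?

P(A ∩ C) = P(A)·P(C|A) = 0.44 × 0.50 = 0.22
Apply inclusion-exclusion:
P(A ∪ B ∪ C) = 0.44 + 0.38 + 0.52 − 0.18 − 0.22 − 0.12 + 0.06 = 0.88

0.88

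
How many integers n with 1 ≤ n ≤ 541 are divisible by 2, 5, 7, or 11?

Inclusion–exclusion gives
floor(541/2) + floor(541/5) + floor(541/7) + floor(541/11) − floor(541/10) − floor(541/14) − floor(541/22) − floor(541/35) − floor(541/55) − floor(541/77) + floor(541/70) + floor(541/110) + floor(541/154) + floor(541/385) − floor(541/770) = 270 + 108 + 77 + 49 − 54 − 38 − 24 − 15 − 9 − 7 + 7 + 4 + 3 + 1 − 0 = 372

372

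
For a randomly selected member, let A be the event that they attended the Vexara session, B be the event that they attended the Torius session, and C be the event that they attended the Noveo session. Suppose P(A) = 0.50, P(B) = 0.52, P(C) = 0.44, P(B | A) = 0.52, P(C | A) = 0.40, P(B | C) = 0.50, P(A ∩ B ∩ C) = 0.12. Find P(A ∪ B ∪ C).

0.90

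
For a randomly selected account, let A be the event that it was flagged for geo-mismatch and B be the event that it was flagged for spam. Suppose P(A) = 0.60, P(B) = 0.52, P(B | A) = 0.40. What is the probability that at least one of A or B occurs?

0.88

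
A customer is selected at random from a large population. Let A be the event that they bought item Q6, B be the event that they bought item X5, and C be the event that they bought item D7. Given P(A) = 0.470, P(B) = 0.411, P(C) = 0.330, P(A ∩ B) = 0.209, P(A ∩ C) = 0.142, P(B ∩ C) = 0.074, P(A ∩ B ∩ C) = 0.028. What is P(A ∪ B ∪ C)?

0.814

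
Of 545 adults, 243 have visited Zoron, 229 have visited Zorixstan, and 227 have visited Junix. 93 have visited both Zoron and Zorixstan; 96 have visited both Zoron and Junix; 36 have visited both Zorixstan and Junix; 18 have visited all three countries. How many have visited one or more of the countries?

By inclusion–exclusion:
|union| = 243 + 229 + 227 − 93 − 96 − 36 + 18 = 492

492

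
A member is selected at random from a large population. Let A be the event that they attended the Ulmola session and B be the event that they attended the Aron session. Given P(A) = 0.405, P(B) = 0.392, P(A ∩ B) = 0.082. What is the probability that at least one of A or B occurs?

Using inclusion–exclusion:
P(A ∪ B) = 0.405 + 0.392 − 0.082 = 0.715

0.715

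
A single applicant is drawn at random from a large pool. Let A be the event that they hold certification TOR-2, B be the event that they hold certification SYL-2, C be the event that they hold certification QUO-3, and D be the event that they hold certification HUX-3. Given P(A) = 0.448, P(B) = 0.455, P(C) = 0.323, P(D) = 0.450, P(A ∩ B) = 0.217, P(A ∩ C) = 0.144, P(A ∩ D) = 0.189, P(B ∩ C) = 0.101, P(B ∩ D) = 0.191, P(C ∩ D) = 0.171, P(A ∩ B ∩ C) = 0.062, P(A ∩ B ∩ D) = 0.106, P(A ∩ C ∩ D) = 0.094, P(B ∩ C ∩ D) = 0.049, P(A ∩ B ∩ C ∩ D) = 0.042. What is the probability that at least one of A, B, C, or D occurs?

0.932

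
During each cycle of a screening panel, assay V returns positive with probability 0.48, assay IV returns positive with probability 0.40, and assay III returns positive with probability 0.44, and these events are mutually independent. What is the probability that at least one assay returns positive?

Since the events are independent, P(none) is the product of the individual non-occurrence probabilities.
P(none) = (1 − 0.48) × (1 − 0.40) × (1 − 0.44) = 0.52 × 0.60 × 0.56 = 0.17472
P(at least one) = 1 − 0.17472 = 0.82528

0.82528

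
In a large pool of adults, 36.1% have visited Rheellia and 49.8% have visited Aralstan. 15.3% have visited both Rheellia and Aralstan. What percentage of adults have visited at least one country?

70.6%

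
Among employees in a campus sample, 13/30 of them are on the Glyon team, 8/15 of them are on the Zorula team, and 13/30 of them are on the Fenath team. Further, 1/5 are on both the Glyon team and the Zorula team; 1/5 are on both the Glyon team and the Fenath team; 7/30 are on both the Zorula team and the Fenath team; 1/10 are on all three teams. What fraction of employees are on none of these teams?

By inclusion–exclusion:
P(union) = 13/30 + 8/15 + 13/30 − 1/5 − 1/5 − 7/30 + 1/10 = 13/15
P(none) = 1 − 13/15 = 2/15

2/15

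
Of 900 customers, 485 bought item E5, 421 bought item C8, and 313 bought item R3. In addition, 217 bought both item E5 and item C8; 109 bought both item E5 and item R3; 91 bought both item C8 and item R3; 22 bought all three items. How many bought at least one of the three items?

824

Inclusion–exclusion gives
|at least one| = 485 + 421 + 313 − 217 − 109 − 91 + 22 = 824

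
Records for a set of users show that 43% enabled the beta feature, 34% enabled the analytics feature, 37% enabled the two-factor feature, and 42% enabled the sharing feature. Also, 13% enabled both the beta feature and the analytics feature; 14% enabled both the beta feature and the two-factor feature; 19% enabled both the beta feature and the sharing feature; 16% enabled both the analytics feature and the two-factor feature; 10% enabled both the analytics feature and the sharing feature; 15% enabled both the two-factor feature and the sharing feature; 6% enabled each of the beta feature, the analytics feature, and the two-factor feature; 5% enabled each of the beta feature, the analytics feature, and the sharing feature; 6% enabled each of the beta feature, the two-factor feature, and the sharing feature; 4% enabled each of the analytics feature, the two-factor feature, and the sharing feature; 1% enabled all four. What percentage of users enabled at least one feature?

By inclusion–exclusion:
P(at least one) = 43 + 34 + 37 + 42 − 13 − 14 − 19 − 16 − 10 − 15 + 6 + 5 + 6 + 4 − 1 = 89%

89%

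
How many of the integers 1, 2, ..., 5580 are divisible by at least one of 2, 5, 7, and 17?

3780

By inclusion–exclusion:
⌊5580/2⌋ + ⌊5580/5⌋ + ⌊5580/7⌋ + ⌊5580/17⌋ − ⌊5580/10⌋ − ⌊5580/14⌋ − ⌊5580/34⌋ − ⌊5580/35⌋ − ⌊5580/85⌋ − ⌊5580/119⌋ + ⌊5580/70⌋ + ⌊5580/170⌋ + ⌊5580/238⌋ + ⌊5580/595⌋ − ⌊5580/1190⌋ = 2790 + 1116 + 797 + 328 − 558 − 398 − 164 − 159 − 65 − 46 + 79 + 32 + 23 + 9 − 4 = 3780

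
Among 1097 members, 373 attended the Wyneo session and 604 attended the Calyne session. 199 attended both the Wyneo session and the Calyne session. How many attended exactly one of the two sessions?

|exactly one| = 373 + 604 − 2·199 = 579

579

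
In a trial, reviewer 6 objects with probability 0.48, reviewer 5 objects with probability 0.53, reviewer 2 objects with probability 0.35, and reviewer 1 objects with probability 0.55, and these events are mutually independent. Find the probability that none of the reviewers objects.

0.071487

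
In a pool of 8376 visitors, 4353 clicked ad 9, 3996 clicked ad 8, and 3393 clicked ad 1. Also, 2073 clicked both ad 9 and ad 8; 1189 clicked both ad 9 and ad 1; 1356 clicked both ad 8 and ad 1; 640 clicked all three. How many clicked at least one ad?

7764

By inclusion–exclusion:
N(≥1) = 4353 + 3996 + 3393 − 2073 − 1189 − 1356 + 640 = 7764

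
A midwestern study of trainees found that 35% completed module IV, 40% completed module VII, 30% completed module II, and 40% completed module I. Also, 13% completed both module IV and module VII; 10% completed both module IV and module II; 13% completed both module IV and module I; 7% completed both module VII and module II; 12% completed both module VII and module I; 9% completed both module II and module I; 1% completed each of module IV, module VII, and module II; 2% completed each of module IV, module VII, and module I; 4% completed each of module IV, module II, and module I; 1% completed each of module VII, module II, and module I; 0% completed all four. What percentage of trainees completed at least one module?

Using inclusion–exclusion:
P(union) = 35 + 40 + 30 + 40 − 13 − 10 − 13 − 7 − 12 − 9 + 1 + 2 + 4 + 1 − 0 = 89%

89%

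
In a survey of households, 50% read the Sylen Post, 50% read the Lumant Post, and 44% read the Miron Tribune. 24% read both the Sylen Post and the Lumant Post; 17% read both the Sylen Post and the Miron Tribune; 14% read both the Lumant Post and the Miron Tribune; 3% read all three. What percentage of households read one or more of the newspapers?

Using inclusion–exclusion:
P(union) = 50 + 50 + 44 − 24 − 17 − 14 + 3 = 92%

92%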